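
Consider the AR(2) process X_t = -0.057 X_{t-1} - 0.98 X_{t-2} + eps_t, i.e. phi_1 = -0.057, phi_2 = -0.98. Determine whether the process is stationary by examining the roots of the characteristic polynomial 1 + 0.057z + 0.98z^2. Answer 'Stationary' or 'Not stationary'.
\text{Stationary}

The AR(p) characteristic polynomial is P(z) = 1 + 0.057z + 0.98z^2.
Stationarity requires all roots to lie outside the unit circle, i.e. |z| > 1 for every root.
Set 1 + (0.057) z + (0.98) z^2 = 0, i.e. a z^2 + b z + c = 0 with a = 0.98, b = 0.057, c = 1.
Discriminant D = b^2 - 4ac = (0.057)^2 - 4*(0.98)*1 = 0.003249 - (3.92) = -3.916751.
D < 0, so the roots are the complex-conjugate pair z = (-b +/- i sqrt(-D)) / (2a) = -0.0291 +/- 1.0097i.
For a conjugate pair |z|^2 = z * conj(z) = (product of roots) = c/a = 1/(0.98) = 1.020408, so |z| = sqrt(1.020408) = 1.0102 for both roots.
Moduli of all roots: 1.0102, 1.0102.
All moduli strictly greater than 1? Yes.
Verdict: Stationary.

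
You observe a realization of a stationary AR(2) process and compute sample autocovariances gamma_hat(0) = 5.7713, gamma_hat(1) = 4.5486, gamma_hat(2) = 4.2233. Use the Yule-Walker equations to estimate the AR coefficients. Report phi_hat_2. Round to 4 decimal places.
\hat\phi_{2} = 0.2920

The Yule-Walker equations for an AR(p) process read, in matrix form,
  Gamma_p phi = r_p,   with   (Gamma_p)_{ij} = gamma(|i - j|),
                       (r_p)_i = gamma(i),   i,j = 1..p.
Substitute the sample gammas (Toeplitz matrix and right-hand side of size 2):
  Gamma_p = [[5.7713, 4.5486], [4.5486, 5.7713]]
  r_p     = [4.5486, 4.2233]
Written out:
  5.7713 phi_1 + 4.5486 phi_2 = 4.5486
  4.5486 phi_1 + 5.7713 phi_2 = 4.2233
Solve by Cramer's rule:
  det = gamma(0)^2 - gamma(1)^2 = (5.7713)^2 - (4.5486)^2 = 33.30790369 - 20.68976196 = 12.61814173
  phi_hat_1 = [gamma(1) gamma(0) - gamma(1) gamma(2)] / det = [(4.5486)(5.7713) - (4.5486)(4.2233)] / 12.61814173 = 7.0412328 / 12.61814173 = 0.558
  phi_hat_2 = [gamma(0) gamma(2) - gamma(1)^2] / det = [(5.7713)(4.2233) - (4.5486)^2] / 12.61814173 = 3.68416933 / 12.61814173 = 0.292
So phi_hat = [0.5580, 0.2920].
Therefore phi_hat_2 = 0.2920.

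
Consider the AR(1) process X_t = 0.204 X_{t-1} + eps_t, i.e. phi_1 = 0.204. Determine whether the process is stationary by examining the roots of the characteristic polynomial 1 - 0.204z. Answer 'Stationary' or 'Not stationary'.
\text{Stationary}

The AR(p) characteristic polynomial is P(z) = 1 - 0.204z.
Stationarity requires all roots to lie outside the unit circle, i.e. |z| > 1 for every root.
This is linear in z: 1 + (-0.204) z = 0  =>  z = -1/(-0.204) = 4.901961,  |z| = 4.901961.
Moduli of all roots: 4.9020.
All moduli strictly greater than 1? Yes.
Verdict: Stationary.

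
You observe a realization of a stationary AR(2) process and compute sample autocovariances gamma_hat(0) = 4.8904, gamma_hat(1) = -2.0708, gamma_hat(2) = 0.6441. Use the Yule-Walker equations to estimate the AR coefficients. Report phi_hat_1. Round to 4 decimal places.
\hat\phi_{1} = -0.4480

The Yule-Walker equations for an AR(p) process read, in matrix form,
  Gamma_p phi = r_p,   with   (Gamma_p)_{ij} = gamma(|i - j|),
                       (r_p)_i = gamma(i),   i,j = 1..p.
Substitute the sample gammas (Toeplitz matrix and right-hand side of size 2):
  Gamma_p = [[4.8904, -2.0708], [-2.0708, 4.8904]]
  r_p     = [-2.0708, 0.6441]
Written out:
  4.8904 phi_1 - 2.0708 phi_2 = -2.0708
  -2.0708 phi_1 + 4.8904 phi_2 = 0.6441
Solve by Cramer's rule:
  det = gamma(0)^2 - gamma(1)^2 = (4.8904)^2 - (-2.0708)^2 = 23.91601216 - 4.28821264 = 19.62779952
  phi_hat_1 = [gamma(1) gamma(0) - gamma(1) gamma(2)] / det = [(-2.0708)(4.8904) - (-2.0708)(0.6441)] / 19.62779952 = -8.79323804 / 19.62779952 = -0.448
  phi_hat_2 = [gamma(0) gamma(2) - gamma(1)^2] / det = [(4.8904)(0.6441) - (-2.0708)^2] / 19.62779952 = -1.138306 / 19.62779952 = -0.058
So phi_hat = [-0.4480, -0.0580].
Therefore phi_hat_1 = -0.4480.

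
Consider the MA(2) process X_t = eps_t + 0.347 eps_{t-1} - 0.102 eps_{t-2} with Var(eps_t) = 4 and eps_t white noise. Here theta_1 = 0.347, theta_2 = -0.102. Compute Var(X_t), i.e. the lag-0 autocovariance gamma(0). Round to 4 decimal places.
\gamma(0) = 4.5233

For an MA(q) process X_t = eps_t + sum_i theta_i eps_{t-i} with
Var(eps_t) = sigma^2, the variance is
  gamma(0) = sigma^2 * (1 + sum_i theta_i^2).
  sum_i theta_i^2 = (0.347)^2 + (-0.102)^2 = 0.120409 + 0.010404 = 0.130813.
  gamma(0) = 4 * (1 + 0.130813) = 4 * 1.130813 = 4.523252, which rounds to 4.5233.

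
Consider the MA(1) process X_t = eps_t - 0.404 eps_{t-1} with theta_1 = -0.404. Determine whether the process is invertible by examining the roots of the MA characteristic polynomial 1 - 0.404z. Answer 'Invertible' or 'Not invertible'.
\text{Invertible}

The MA(q) characteristic polynomial is P(z) = 1 - 0.404z.
Invertibility requires all roots to lie outside the unit circle, i.e. |z| > 1 for every root.
This is linear in z: 1 + (-0.404) z = 0  =>  z = -1/(-0.404) = 2.475248,  |z| = 2.475248.
Moduli of all roots: 2.4752.
All moduli strictly greater than 1? Yes.
Verdict: Invertible.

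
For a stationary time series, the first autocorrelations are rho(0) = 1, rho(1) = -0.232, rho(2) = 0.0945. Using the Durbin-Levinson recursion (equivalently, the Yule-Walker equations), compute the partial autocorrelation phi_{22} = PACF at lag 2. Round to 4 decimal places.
\phi_{22} = 0.0430

The PACF at lag k is phi_{kk}, the last component of the solution
to the Yule-Walker system G_k phi = r_k where
  (G_k)_{ij} = rho(|i - j|), (r_k)_i = rho(i), i,j = 1..k.
Equivalently, Durbin-Levinson gives phi_{kk} iteratively:
  phi_{11} = rho(1)
  phi_{kk} = [rho(k) - sum_{j=1..k-1} phi_{k-1,j} rho(k-j)]
            / [1 - sum_{j=1..k-1} phi_{k-1,j} rho(j)],
  phi_{k,j} = phi_{k-1,j} - phi_{kk} phi_{k-1,k-j},  j = 1..k-1.
Step k = 1:
  phi_11 = rho(1) = -0.232.
Step k = 2:
  phi_22 = [rho(2) - phi_11 rho(1)] / [1 - phi_11 rho(1)] = [0.0945 - (-0.232)(-0.232)] / [1 - (-0.232)(-0.232)]
         = 0.040676 / 0.946176 = 0.043.
Therefore phi_{22} = 0.0430.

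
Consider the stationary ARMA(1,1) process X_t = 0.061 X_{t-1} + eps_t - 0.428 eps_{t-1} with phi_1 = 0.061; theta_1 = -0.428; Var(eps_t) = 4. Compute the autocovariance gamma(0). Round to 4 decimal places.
\gamma(0) = 4.5408

Multiply the model equation by X_{t-k} and take expectations. With theta_0 = psi_0 = 1 and psi_j the MA(infinity) weights, this gives
  gamma(k) - sum_i phi_i gamma(k-i) = c_k,
  c_k = sigma^2 * sum_{j=k..q} theta_j psi_{j-k}   (c_k = 0 for k > q),
using gamma(-m) = gamma(m).
psi-weights needed (psi_j = theta_j + sum_i phi_i psi_{j-i}):
  psi_1 = theta_1 + phi_1 = -0.428 + (0.061) = -0.367
Right-hand sides:
  c_0 = sigma^2 (1 + theta_1 psi_1) = 4 * (1 + (-0.428)(-0.367)) = 4 * 1.157076 = 4.628304
  c_1 = sigma^2 theta_1 = 4 * (-0.428) = -1.712
  c_2 = 0
Equations for k = 0 and k = 1 (AR order 1):
  gamma(0) = phi_1 gamma(1) + c_0
  gamma(1) = phi_1 gamma(0) + c_1
Substituting the second into the first: gamma(0) (1 - phi_1^2) = c_0 + phi_1 c_1, so
  gamma(0) = (c_0 + phi_1 c_1) / (1 - phi_1^2) = (4.628304 + (0.061)(-1.712)) / (1 - (0.061)^2) = 4.523872 / 0.996279 = 4.540768.
Therefore gamma(0) = 4.5408 (to 4 decimal places).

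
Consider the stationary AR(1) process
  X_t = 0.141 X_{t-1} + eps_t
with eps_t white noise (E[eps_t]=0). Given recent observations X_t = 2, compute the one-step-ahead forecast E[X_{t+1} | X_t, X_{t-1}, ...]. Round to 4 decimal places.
E[X_{t+1} \mid \mathcal F_t] = 0.2820

For an AR(p) model X_t = c + sum_i phi_i X_{t-i} + eps_t, the
one-step-ahead conditional mean is
  E[X_{t+1} | X_t, ...] = c + sum_i phi_i X_{t+1-i}.
Substitute known values:
  E[X_{t+1} | ...] = (0.141) * (2)
                   = 0.2820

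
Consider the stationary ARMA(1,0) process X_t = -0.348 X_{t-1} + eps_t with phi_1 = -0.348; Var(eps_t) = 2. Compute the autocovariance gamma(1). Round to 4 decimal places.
\gamma(1) = -0.7919

Multiply the model equation by X_{t-k} and take expectations. With theta_0 = psi_0 = 1 and psi_j the MA(infinity) weights, this gives
  gamma(k) - sum_i phi_i gamma(k-i) = c_k,
  c_k = sigma^2 * sum_{j=k..q} theta_j psi_{j-k}   (c_k = 0 for k > q),
using gamma(-m) = gamma(m).
Pure AR (q = 0): c_0 = sigma^2 = 2, c_k = 0 for k >= 1.
Equations for k = 0 and k = 1 (AR order 1):
  gamma(0) = phi_1 gamma(1) + c_0
  gamma(1) = phi_1 gamma(0) + c_1
Substituting the second into the first: gamma(0) (1 - phi_1^2) = c_0 + phi_1 c_1, so
  gamma(0) = c_0 / (1 - phi_1^2) = 2 / (1 - (-0.348)^2) = 2 / 0.878896 = 2.275582.
  gamma(1) = phi_1 gamma(0) = (-0.348)(2.275582) = -0.791903.
Therefore gamma(1) = -0.7919 (to 4 decimal places).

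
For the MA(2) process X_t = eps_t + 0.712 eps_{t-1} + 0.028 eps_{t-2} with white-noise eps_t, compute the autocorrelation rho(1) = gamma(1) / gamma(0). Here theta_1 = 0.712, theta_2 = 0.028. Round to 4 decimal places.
\rho(1) = 0.4855

For an MA(q) process with theta_0 = 1, the autocovariance is
  gamma(k) = sigma^2 * sum_{i=0..q-k} theta_i * theta_{i+k},
and rho(k) = gamma(k) / gamma(0). Sigma^2 cancels.
  numerator   = (1)*(0.712) + (0.712)*(0.028) = 0.731936.
  denominator = (1)^2 + (0.712)^2 + (0.028)^2 = 1.507728.
  rho(1) = 0.731936 / 1.507728 = 0.4855.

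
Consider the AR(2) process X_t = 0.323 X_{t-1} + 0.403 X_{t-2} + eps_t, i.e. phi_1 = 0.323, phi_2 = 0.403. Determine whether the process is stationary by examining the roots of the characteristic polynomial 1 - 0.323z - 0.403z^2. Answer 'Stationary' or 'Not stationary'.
\text{Stationary}

The AR(p) characteristic polynomial is P(z) = 1 - 0.323z - 0.403z^2.
Stationarity requires all roots to lie outside the unit circle, i.e. |z| > 1 for every root.
Set 1 + (-0.323) z + (-0.403) z^2 = 0, i.e. a z^2 + b z + c = 0 with a = -0.403, b = -0.323, c = 1.
Discriminant D = b^2 - 4ac = (-0.323)^2 - 4*(-0.403)*1 = 0.104329 - (-1.612) = 1.716329.
D >= 0, so the roots are real: z = (-b +/- sqrt(D)) / (2a) = (0.323 +/- 1.310087) / (-0.806).
  z_1 = (0.323 + 1.310087) / (-0.806) = -2.0262,   |z_1| = 2.0262.
  z_2 = (0.323 - 1.310087) / (-0.806) = 1.2247,   |z_2| = 1.2247.
Moduli of all roots: 2.0262, 1.2247.
All moduli strictly greater than 1? Yes.
Verdict: Stationary.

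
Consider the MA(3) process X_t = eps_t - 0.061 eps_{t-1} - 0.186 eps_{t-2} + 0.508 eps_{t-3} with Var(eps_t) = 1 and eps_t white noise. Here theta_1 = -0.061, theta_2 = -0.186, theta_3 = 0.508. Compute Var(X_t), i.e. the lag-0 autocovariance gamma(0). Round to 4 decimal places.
\gamma(0) = 1.2964

For an MA(q) process X_t = eps_t + sum_i theta_i eps_{t-i} with
Var(eps_t) = sigma^2, the variance is
  gamma(0) = sigma^2 * (1 + sum_i theta_i^2).
  sum_i theta_i^2 = (-0.061)^2 + (-0.186)^2 + (0.508)^2 = 0.003721 + 0.034596 + 0.258064 = 0.296381.
  gamma(0) = 1 * (1 + 0.296381) = 1 * 1.296381 = 1.296381, which rounds to 1.2964.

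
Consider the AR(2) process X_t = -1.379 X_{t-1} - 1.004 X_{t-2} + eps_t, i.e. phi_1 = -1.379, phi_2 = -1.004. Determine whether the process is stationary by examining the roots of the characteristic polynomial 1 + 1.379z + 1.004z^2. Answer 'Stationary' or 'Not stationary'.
\text{Not stationary}

The AR(p) characteristic polynomial is P(z) = 1 + 1.379z + 1.004z^2.
Stationarity requires all roots to lie outside the unit circle, i.e. |z| > 1 for every root.
Set 1 + (1.379) z + (1.004) z^2 = 0, i.e. a z^2 + b z + c = 0 with a = 1.004, b = 1.379, c = 1.
Discriminant D = b^2 - 4ac = (1.379)^2 - 4*(1.004)*1 = 1.901641 - (4.016) = -2.114359.
D < 0, so the roots are the complex-conjugate pair z = (-b +/- i sqrt(-D)) / (2a) = -0.6868 +/- 0.7241i.
For a conjugate pair |z|^2 = z * conj(z) = (product of roots) = c/a = 1/(1.004) = 0.996016, so |z| = sqrt(0.996016) = 0.998 for both roots.
Moduli of all roots: 0.9980, 0.9980.
All moduli strictly greater than 1? No.
Verdict: Not stationary.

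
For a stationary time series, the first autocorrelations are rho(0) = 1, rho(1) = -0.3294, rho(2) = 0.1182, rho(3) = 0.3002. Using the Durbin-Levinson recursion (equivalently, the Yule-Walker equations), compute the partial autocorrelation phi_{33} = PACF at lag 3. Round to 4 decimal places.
\phi_{33} = 0.3840

The PACF at lag k is phi_{kk}, the last component of the solution
to the Yule-Walker system G_k phi = r_k where
  (G_k)_{ij} = rho(|i - j|), (r_k)_i = rho(i), i,j = 1..k.
Equivalently, Durbin-Levinson gives phi_{kk} iteratively:
  phi_{11} = rho(1)
  phi_{kk} = [rho(k) - sum_{j=1..k-1} phi_{k-1,j} rho(k-j)]
            / [1 - sum_{j=1..k-1} phi_{k-1,j} rho(j)],
  phi_{k,j} = phi_{k-1,j} - phi_{kk} phi_{k-1,k-j},  j = 1..k-1.
Step k = 1:
  phi_11 = rho(1) = -0.3294.
Step k = 2:
  phi_22 = [rho(2) - phi_11 rho(1)] / [1 - phi_11 rho(1)] = [0.1182 - (-0.3294)(-0.3294)] / [1 - (-0.3294)(-0.3294)]
         = 0.00969564 / 0.89149564 = 0.010876.
  Update: phi_21 = phi_11 - phi_22 phi_11 = -0.3294 - (0.010876)(-0.3294) = -0.325818.
Step k = 3:
  phi_33 = [rho(3) - phi_21 rho(2) - phi_22 rho(1)] / [1 - phi_21 rho(1) - phi_22 rho(2)]
    numerator   = 0.3002 - (-0.325818)(0.1182) - (0.010876)(-0.3294) = 0.34229409
    denominator = 1 - (-0.325818)(-0.3294) - (0.010876)(0.1182) = 0.89139019
  phi_33 = 0.34229409 / 0.89139019 = 0.384.
Therefore phi_{33} = 0.3840.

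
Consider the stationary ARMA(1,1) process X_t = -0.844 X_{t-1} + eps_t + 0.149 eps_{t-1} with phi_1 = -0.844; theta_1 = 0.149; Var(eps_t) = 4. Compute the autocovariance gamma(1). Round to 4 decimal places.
\gamma(1) = -8.4487

Multiply the model equation by X_{t-k} and take expectations. With theta_0 = psi_0 = 1 and psi_j the MA(infinity) weights, this gives
  gamma(k) - sum_i phi_i gamma(k-i) = c_k,
  c_k = sigma^2 * sum_{j=k..q} theta_j psi_{j-k}   (c_k = 0 for k > q),
using gamma(-m) = gamma(m).
psi-weights needed (psi_j = theta_j + sum_i phi_i psi_{j-i}):
  psi_1 = theta_1 + phi_1 = 0.149 + (-0.844) = -0.695
Right-hand sides:
  c_0 = sigma^2 (1 + theta_1 psi_1) = 4 * (1 + (0.149)(-0.695)) = 4 * 0.896445 = 3.58578
  c_1 = sigma^2 theta_1 = 4 * (0.149) = 0.596
  c_2 = 0
Equations for k = 0 and k = 1 (AR order 1):
  gamma(0) = phi_1 gamma(1) + c_0
  gamma(1) = phi_1 gamma(0) + c_1
Substituting the second into the first: gamma(0) (1 - phi_1^2) = c_0 + phi_1 c_1, so
  gamma(0) = (c_0 + phi_1 c_1) / (1 - phi_1^2) = (3.58578 + (-0.844)(0.596)) / (1 - (-0.844)^2) = 3.082756 / 0.287664 = 10.716516.
  gamma(1) = phi_1 gamma(0) + c_1 = (-0.844)(10.716516) + (0.596) = -8.44874.
Therefore gamma(1) = -8.4487 (to 4 decimal places).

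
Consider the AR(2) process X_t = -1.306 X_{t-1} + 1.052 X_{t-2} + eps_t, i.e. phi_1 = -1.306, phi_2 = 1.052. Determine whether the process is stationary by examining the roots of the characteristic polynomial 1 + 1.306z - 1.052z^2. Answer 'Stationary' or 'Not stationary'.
\text{Not stationary}

The AR(p) characteristic polynomial is P(z) = 1 + 1.306z - 1.052z^2.
Stationarity requires all roots to lie outside the unit circle, i.e. |z| > 1 for every root.
Set 1 + (1.306) z + (-1.052) z^2 = 0, i.e. a z^2 + b z + c = 0 with a = -1.052, b = 1.306, c = 1.
Discriminant D = b^2 - 4ac = (1.306)^2 - 4*(-1.052)*1 = 1.705636 - (-4.208) = 5.913636.
D >= 0, so the roots are real: z = (-b +/- sqrt(D)) / (2a) = (-1.306 +/- 2.431797) / (-2.104).
  z_1 = (-1.306 + 2.431797) / (-2.104) = -0.5351,   |z_1| = 0.5351.
  z_2 = (-1.306 - 2.431797) / (-2.104) = 1.7765,   |z_2| = 1.7765.
Moduli of all roots: 0.5351, 1.7765.
All moduli strictly greater than 1? No.
Verdict: Not stationary.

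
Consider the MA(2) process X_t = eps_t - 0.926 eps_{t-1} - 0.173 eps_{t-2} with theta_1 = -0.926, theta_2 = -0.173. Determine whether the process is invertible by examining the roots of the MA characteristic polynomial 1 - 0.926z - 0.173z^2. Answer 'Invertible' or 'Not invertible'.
\text{Not invertible}

The MA(q) characteristic polynomial is P(z) = 1 - 0.926z - 0.173z^2.
Invertibility requires all roots to lie outside the unit circle, i.e. |z| > 1 for every root.
Set 1 + (-0.926) z + (-0.173) z^2 = 0, i.e. a z^2 + b z + c = 0 with a = -0.173, b = -0.926, c = 1.
Discriminant D = b^2 - 4ac = (-0.926)^2 - 4*(-0.173)*1 = 0.857476 - (-0.692) = 1.549476.
D >= 0, so the roots are real: z = (-b +/- sqrt(D)) / (2a) = (0.926 +/- 1.244779) / (-0.346).
  z_1 = (0.926 + 1.244779) / (-0.346) = -6.2739,   |z_1| = 6.2739.
  z_2 = (0.926 - 1.244779) / (-0.346) = 0.9213,   |z_2| = 0.9213.
Moduli of all roots: 6.2739, 0.9213.
All moduli strictly greater than 1? No.
Verdict: Not invertible.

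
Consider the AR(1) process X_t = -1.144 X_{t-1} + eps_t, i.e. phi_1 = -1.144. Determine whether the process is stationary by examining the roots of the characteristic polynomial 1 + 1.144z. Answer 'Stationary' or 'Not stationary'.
\text{Not stationary}

The AR(p) characteristic polynomial is P(z) = 1 + 1.144z.
Stationarity requires all roots to lie outside the unit circle, i.e. |z| > 1 for every root.
This is linear in z: 1 + (1.144) z = 0  =>  z = -1/(1.144) = -0.874126,  |z| = 0.874126.
Moduli of all roots: 0.8741.
All moduli strictly greater than 1? No.
Verdict: Not stationary.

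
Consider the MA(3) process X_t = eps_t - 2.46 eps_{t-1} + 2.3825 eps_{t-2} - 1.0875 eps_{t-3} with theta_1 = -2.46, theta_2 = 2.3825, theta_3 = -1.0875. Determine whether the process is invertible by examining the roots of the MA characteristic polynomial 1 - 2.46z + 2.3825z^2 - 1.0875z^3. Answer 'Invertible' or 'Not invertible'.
\text{Not invertible}

The MA(q) characteristic polynomial is P(z) = 1 - 2.46z + 2.3825z^2 - 1.0875z^3.
Invertibility requires all roots to lie outside the unit circle, i.e. |z| > 1 for every root.
Degree 3: look for a simple real root z0 first, then factor out (1 - z/z0) and solve the remaining quadratic.
Testing z0 = 0.8: P(0.8) = 1 + (-2.46)(0.8) + (2.3825)(0.8)^2 + (-1.0875)(0.8)^3
  = 1 + (-1.968) + (1.5248) + (-0.5568) = 0.  So z_0 = 0.8 is a root, |z_0| = 0.8.
Divide out the factor (1 - 1.25 z) = (1 - z/z0) (since 1/z0 = 1.25):
  P(z) = (1 - 1.25 z)(1 + (-1.21) z + (0.87) z^2)
  [check: z-coef -1.21 - (1.25) = -2.46; z^2-coef 0.87 - (1.25)(-1.21) = 2.3825; z^3-coef -(1.25)(0.87) = -1.0875.]
Remaining roots from the quadratic factor 1 + (-1.21) z + (0.87) z^2:
  Set 1 + (-1.21) z + (0.87) z^2 = 0, i.e. a z^2 + b z + c = 0 with a = 0.87, b = -1.21, c = 1.
  Discriminant D = b^2 - 4ac = (-1.21)^2 - 4*(0.87)*1 = 1.4641 - (3.48) = -2.0159.
  D < 0, so the roots are the complex-conjugate pair z = (-b +/- i sqrt(-D)) / (2a) = 0.6954 +/- 0.816i.
  For a conjugate pair |z|^2 = z * conj(z) = (product of roots) = c/a = 1/(0.87) = 1.149425, so |z| = sqrt(1.149425) = 1.0721 for both roots.
Moduli of all roots: 0.8000, 1.0721, 1.0721.
All moduli strictly greater than 1? No.
Verdict: Not invertible.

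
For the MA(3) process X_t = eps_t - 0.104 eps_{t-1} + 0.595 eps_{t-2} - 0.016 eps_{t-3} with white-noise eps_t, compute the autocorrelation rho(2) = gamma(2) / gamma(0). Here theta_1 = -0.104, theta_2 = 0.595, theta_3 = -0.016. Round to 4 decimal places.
\rho(2) = 0.4371

For an MA(q) process with theta_0 = 1, the autocovariance is
  gamma(k) = sigma^2 * sum_{i=0..q-k} theta_i * theta_{i+k},
and rho(k) = gamma(k) / gamma(0). Sigma^2 cancels.
  numerator   = (1)*(0.595) + (-0.104)*(-0.016) = 0.596664.
  denominator = (1)^2 + (-0.104)^2 + (0.595)^2 + (-0.016)^2 = 1.365097.
  rho(2) = 0.596664 / 1.365097 = 0.4371.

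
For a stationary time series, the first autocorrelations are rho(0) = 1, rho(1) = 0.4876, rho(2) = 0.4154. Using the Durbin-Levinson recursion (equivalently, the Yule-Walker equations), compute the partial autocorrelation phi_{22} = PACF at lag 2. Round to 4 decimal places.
\phi_{22} = 0.2331

The PACF at lag k is phi_{kk}, the last component of the solution
to the Yule-Walker system G_k phi = r_k where
  (G_k)_{ij} = rho(|i - j|), (r_k)_i = rho(i), i,j = 1..k.
Equivalently, Durbin-Levinson gives phi_{kk} iteratively:
  phi_{11} = rho(1)
  phi_{kk} = [rho(k) - sum_{j=1..k-1} phi_{k-1,j} rho(k-j)]
            / [1 - sum_{j=1..k-1} phi_{k-1,j} rho(j)],
  phi_{k,j} = phi_{k-1,j} - phi_{kk} phi_{k-1,k-j},  j = 1..k-1.
Step k = 1:
  phi_11 = rho(1) = 0.4876.
Step k = 2:
  phi_22 = [rho(2) - phi_11 rho(1)] / [1 - phi_11 rho(1)] = [0.4154 - (0.4876)(0.4876)] / [1 - (0.4876)(0.4876)]
         = 0.17764624 / 0.76224624 = 0.2331.
Therefore phi_{22} = 0.2331.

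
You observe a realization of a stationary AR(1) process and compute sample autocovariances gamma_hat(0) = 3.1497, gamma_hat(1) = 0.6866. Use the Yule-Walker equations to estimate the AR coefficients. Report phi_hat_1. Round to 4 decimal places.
\hat\phi_{1} = 0.2180

The Yule-Walker equations for an AR(p) process read, in matrix form,
  Gamma_p phi = r_p,   with   (Gamma_p)_{ij} = gamma(|i - j|),
                       (r_p)_i = gamma(i),   i,j = 1..p.
Substitute the sample gammas (Toeplitz matrix and right-hand side of size 1):
  Gamma_p = [[3.1497]]
  r_p     = [0.6866]
With p = 1 this is the single equation gamma(0) phi_1 = gamma(1):
  phi_hat_1 = gamma(1) / gamma(0) = 0.6866 / 3.1497 = 0.2180.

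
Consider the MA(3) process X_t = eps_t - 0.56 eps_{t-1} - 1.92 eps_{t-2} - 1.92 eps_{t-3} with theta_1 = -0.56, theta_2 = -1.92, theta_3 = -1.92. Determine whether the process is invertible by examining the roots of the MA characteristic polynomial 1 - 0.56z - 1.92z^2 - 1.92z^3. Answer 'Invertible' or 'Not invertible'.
\text{Not invertible}

The MA(q) characteristic polynomial is P(z) = 1 - 0.56z - 1.92z^2 - 1.92z^3.
Invertibility requires all roots to lie outside the unit circle, i.e. |z| > 1 for every root.
Degree 3: look for a simple real root z0 first, then factor out (1 - z/z0) and solve the remaining quadratic.
Testing z0 = 0.5: P(0.5) = 1 + (-0.56)(0.5) + (-1.92)(0.5)^2 + (-1.92)(0.5)^3
  = 1 + (-0.28) + (-0.48) + (-0.24) = 0.  So z_0 = 0.5 is a root, |z_0| = 0.5.
Divide out the factor (1 - 2 z) = (1 - z/z0) (since 1/z0 = 2):
  P(z) = (1 - 2 z)(1 + (1.44) z + (0.96) z^2)
  [check: z-coef 1.44 - (2) = -0.56; z^2-coef 0.96 - (2)(1.44) = -1.92; z^3-coef -(2)(0.96) = -1.92.]
Remaining roots from the quadratic factor 1 + (1.44) z + (0.96) z^2:
  Set 1 + (1.44) z + (0.96) z^2 = 0, i.e. a z^2 + b z + c = 0 with a = 0.96, b = 1.44, c = 1.
  Discriminant D = b^2 - 4ac = (1.44)^2 - 4*(0.96)*1 = 2.0736 - (3.84) = -1.7664.
  D < 0, so the roots are the complex-conjugate pair z = (-b +/- i sqrt(-D)) / (2a) = -0.75 +/- 0.6922i.
  For a conjugate pair |z|^2 = z * conj(z) = (product of roots) = c/a = 1/(0.96) = 1.041667, so |z| = sqrt(1.041667) = 1.0206 for both roots.
Moduli of all roots: 0.5000, 1.0206, 1.0206.
All moduli strictly greater than 1? No.
Verdict: Not invertible.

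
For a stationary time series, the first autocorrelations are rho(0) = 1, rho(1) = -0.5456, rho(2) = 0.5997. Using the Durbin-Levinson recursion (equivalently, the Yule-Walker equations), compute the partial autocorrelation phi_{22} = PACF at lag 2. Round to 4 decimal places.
\phi_{22} = 0.4300

The PACF at lag k is phi_{kk}, the last component of the solution
to the Yule-Walker system G_k phi = r_k where
  (G_k)_{ij} = rho(|i - j|), (r_k)_i = rho(i), i,j = 1..k.
Equivalently, Durbin-Levinson gives phi_{kk} iteratively:
  phi_{11} = rho(1)
  phi_{kk} = [rho(k) - sum_{j=1..k-1} phi_{k-1,j} rho(k-j)]
            / [1 - sum_{j=1..k-1} phi_{k-1,j} rho(j)],
  phi_{k,j} = phi_{k-1,j} - phi_{kk} phi_{k-1,k-j},  j = 1..k-1.
Step k = 1:
  phi_11 = rho(1) = -0.5456.
Step k = 2:
  phi_22 = [rho(2) - phi_11 rho(1)] / [1 - phi_11 rho(1)] = [0.5997 - (-0.5456)(-0.5456)] / [1 - (-0.5456)(-0.5456)]
         = 0.30202064 / 0.70232064 = 0.43.
Therefore phi_{22} = 0.4300.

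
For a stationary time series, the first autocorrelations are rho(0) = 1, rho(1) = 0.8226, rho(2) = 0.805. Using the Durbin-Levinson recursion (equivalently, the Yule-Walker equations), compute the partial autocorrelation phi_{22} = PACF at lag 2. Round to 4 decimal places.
\phi_{22} = 0.3969

The PACF at lag k is phi_{kk}, the last component of the solution
to the Yule-Walker system G_k phi = r_k where
  (G_k)_{ij} = rho(|i - j|), (r_k)_i = rho(i), i,j = 1..k.
Equivalently, Durbin-Levinson gives phi_{kk} iteratively:
  phi_{11} = rho(1)
  phi_{kk} = [rho(k) - sum_{j=1..k-1} phi_{k-1,j} rho(k-j)]
            / [1 - sum_{j=1..k-1} phi_{k-1,j} rho(j)],
  phi_{k,j} = phi_{k-1,j} - phi_{kk} phi_{k-1,k-j},  j = 1..k-1.
Step k = 1:
  phi_11 = rho(1) = 0.8226.
Step k = 2:
  phi_22 = [rho(2) - phi_11 rho(1)] / [1 - phi_11 rho(1)] = [0.805 - (0.8226)(0.8226)] / [1 - (0.8226)(0.8226)]
         = 0.12832924 / 0.32332924 = 0.3969.
Therefore phi_{22} = 0.3969.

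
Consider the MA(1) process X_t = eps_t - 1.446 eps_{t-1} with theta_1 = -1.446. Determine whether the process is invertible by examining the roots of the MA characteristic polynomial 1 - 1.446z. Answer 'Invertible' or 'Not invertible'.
\text{Not invertible}

The MA(q) characteristic polynomial is P(z) = 1 - 1.446z.
Invertibility requires all roots to lie outside the unit circle, i.e. |z| > 1 for every root.
This is linear in z: 1 + (-1.446) z = 0  =>  z = -1/(-1.446) = 0.691563,  |z| = 0.691563.
Moduli of all roots: 0.6916.
All moduli strictly greater than 1? No.
Verdict: Not invertible.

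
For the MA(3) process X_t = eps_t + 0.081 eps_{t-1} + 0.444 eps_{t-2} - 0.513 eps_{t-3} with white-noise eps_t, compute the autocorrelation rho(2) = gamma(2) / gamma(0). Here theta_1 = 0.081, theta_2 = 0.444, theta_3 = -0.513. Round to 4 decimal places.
\rho(2) = 0.2744

For an MA(q) process with theta_0 = 1, the autocovariance is
  gamma(k) = sigma^2 * sum_{i=0..q-k} theta_i * theta_{i+k},
and rho(k) = gamma(k) / gamma(0). Sigma^2 cancels.
  numerator   = (1)*(0.444) + (0.081)*(-0.513) = 0.402447.
  denominator = (1)^2 + (0.081)^2 + (0.444)^2 + (-0.513)^2 = 1.466866.
  rho(2) = 0.402447 / 1.466866 = 0.2744.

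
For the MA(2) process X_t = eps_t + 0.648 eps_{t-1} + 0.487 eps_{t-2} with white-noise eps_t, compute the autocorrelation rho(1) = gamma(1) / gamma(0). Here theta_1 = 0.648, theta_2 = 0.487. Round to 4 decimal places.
\rho(1) = 0.5815

For an MA(q) process with theta_0 = 1, the autocovariance is
  gamma(k) = sigma^2 * sum_{i=0..q-k} theta_i * theta_{i+k},
and rho(k) = gamma(k) / gamma(0). Sigma^2 cancels.
  numerator   = (1)*(0.648) + (0.648)*(0.487) = 0.963576.
  denominator = (1)^2 + (0.648)^2 + (0.487)^2 = 1.657073.
  rho(1) = 0.963576 / 1.657073 = 0.5815.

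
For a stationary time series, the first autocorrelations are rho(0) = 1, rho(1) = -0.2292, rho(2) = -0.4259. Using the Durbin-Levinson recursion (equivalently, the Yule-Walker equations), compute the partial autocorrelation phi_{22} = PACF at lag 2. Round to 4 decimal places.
\phi_{22} = -0.5050

The PACF at lag k is phi_{kk}, the last component of the solution
to the Yule-Walker system G_k phi = r_k where
  (G_k)_{ij} = rho(|i - j|), (r_k)_i = rho(i), i,j = 1..k.
Equivalently, Durbin-Levinson gives phi_{kk} iteratively:
  phi_{11} = rho(1)
  phi_{kk} = [rho(k) - sum_{j=1..k-1} phi_{k-1,j} rho(k-j)]
            / [1 - sum_{j=1..k-1} phi_{k-1,j} rho(j)],
  phi_{k,j} = phi_{k-1,j} - phi_{kk} phi_{k-1,k-j},  j = 1..k-1.
Step k = 1:
  phi_11 = rho(1) = -0.2292.
Step k = 2:
  phi_22 = [rho(2) - phi_11 rho(1)] / [1 - phi_11 rho(1)] = [-0.4259 - (-0.2292)(-0.2292)] / [1 - (-0.2292)(-0.2292)]
         = -0.47843264 / 0.94746736 = -0.505.
Therefore phi_{22} = -0.5050.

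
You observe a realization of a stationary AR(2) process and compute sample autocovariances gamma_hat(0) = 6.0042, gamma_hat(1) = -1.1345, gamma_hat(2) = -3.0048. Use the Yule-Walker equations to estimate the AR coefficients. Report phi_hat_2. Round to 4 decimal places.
\hat\phi_{2} = -0.5560

The Yule-Walker equations for an AR(p) process read, in matrix form,
  Gamma_p phi = r_p,   with   (Gamma_p)_{ij} = gamma(|i - j|),
                       (r_p)_i = gamma(i),   i,j = 1..p.
Substitute the sample gammas (Toeplitz matrix and right-hand side of size 2):
  Gamma_p = [[6.0042, -1.1345], [-1.1345, 6.0042]]
  r_p     = [-1.1345, -3.0048]
Written out:
  6.0042 phi_1 - 1.1345 phi_2 = -1.1345
  -1.1345 phi_1 + 6.0042 phi_2 = -3.0048
Solve by Cramer's rule:
  det = gamma(0)^2 - gamma(1)^2 = (6.0042)^2 - (-1.1345)^2 = 36.05041764 - 1.28709025 = 34.76332739
  phi_hat_1 = [gamma(1) gamma(0) - gamma(1) gamma(2)] / det = [(-1.1345)(6.0042) - (-1.1345)(-3.0048)] / 34.76332739 = -10.2207105 / 34.76332739 = -0.294
  phi_hat_2 = [gamma(0) gamma(2) - gamma(1)^2] / det = [(6.0042)(-3.0048) - (-1.1345)^2] / 34.76332739 = -19.32851041 / 34.76332739 = -0.556
So phi_hat = [-0.2940, -0.5560].
Therefore phi_hat_2 = -0.5560.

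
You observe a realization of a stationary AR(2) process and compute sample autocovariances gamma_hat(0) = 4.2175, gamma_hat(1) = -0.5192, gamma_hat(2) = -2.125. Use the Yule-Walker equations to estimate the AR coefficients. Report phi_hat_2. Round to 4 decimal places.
\hat\phi_{2} = -0.5270

The Yule-Walker equations for an AR(p) process read, in matrix form,
  Gamma_p phi = r_p,   with   (Gamma_p)_{ij} = gamma(|i - j|),
                       (r_p)_i = gamma(i),   i,j = 1..p.
Substitute the sample gammas (Toeplitz matrix and right-hand side of size 2):
  Gamma_p = [[4.2175, -0.5192], [-0.5192, 4.2175]]
  r_p     = [-0.5192, -2.125]
Written out:
  4.2175 phi_1 - 0.5192 phi_2 = -0.5192
  -0.5192 phi_1 + 4.2175 phi_2 = -2.125
Solve by Cramer's rule:
  det = gamma(0)^2 - gamma(1)^2 = (4.2175)^2 - (-0.5192)^2 = 17.78730625 - 0.26956864 = 17.51773761
  phi_hat_1 = [gamma(1) gamma(0) - gamma(1) gamma(2)] / det = [(-0.5192)(4.2175) - (-0.5192)(-2.125)] / 17.51773761 = -3.293026 / 17.51773761 = -0.188
  phi_hat_2 = [gamma(0) gamma(2) - gamma(1)^2] / det = [(4.2175)(-2.125) - (-0.5192)^2] / 17.51773761 = -9.23175614 / 17.51773761 = -0.527
So phi_hat = [-0.1880, -0.5270].
Therefore phi_hat_2 = -0.5270.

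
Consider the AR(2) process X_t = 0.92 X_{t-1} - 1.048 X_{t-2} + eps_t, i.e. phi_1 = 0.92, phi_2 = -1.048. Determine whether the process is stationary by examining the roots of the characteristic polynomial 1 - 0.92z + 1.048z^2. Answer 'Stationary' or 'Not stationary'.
\text{Not stationary}

The AR(p) characteristic polynomial is P(z) = 1 - 0.92z + 1.048z^2.
Stationarity requires all roots to lie outside the unit circle, i.e. |z| > 1 for every root.
Set 1 + (-0.92) z + (1.048) z^2 = 0, i.e. a z^2 + b z + c = 0 with a = 1.048, b = -0.92, c = 1.
Discriminant D = b^2 - 4ac = (-0.92)^2 - 4*(1.048)*1 = 0.8464 - (4.192) = -3.3456.
D < 0, so the roots are the complex-conjugate pair z = (-b +/- i sqrt(-D)) / (2a) = 0.4389 +/- 0.8727i.
For a conjugate pair |z|^2 = z * conj(z) = (product of roots) = c/a = 1/(1.048) = 0.954198, so |z| = sqrt(0.954198) = 0.9768 for both roots.
Moduli of all roots: 0.9768, 0.9768.
All moduli strictly greater than 1? No.
Verdict: Not stationary.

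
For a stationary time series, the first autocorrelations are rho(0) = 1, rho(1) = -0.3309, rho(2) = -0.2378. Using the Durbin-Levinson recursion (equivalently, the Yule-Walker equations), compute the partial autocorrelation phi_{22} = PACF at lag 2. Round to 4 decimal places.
\phi_{22} = -0.3900

The PACF at lag k is phi_{kk}, the last component of the solution
to the Yule-Walker system G_k phi = r_k where
  (G_k)_{ij} = rho(|i - j|), (r_k)_i = rho(i), i,j = 1..k.
Equivalently, Durbin-Levinson gives phi_{kk} iteratively:
  phi_{11} = rho(1)
  phi_{kk} = [rho(k) - sum_{j=1..k-1} phi_{k-1,j} rho(k-j)]
            / [1 - sum_{j=1..k-1} phi_{k-1,j} rho(j)],
  phi_{k,j} = phi_{k-1,j} - phi_{kk} phi_{k-1,k-j},  j = 1..k-1.
Step k = 1:
  phi_11 = rho(1) = -0.3309.
Step k = 2:
  phi_22 = [rho(2) - phi_11 rho(1)] / [1 - phi_11 rho(1)] = [-0.2378 - (-0.3309)(-0.3309)] / [1 - (-0.3309)(-0.3309)]
         = -0.34729481 / 0.89050519 = -0.39.
Therefore phi_{22} = -0.3900.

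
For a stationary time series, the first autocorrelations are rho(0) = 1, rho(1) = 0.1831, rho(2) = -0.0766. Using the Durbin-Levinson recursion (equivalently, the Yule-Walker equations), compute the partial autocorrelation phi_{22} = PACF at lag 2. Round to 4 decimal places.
\phi_{22} = -0.1139

The PACF at lag k is phi_{kk}, the last component of the solution
to the Yule-Walker system G_k phi = r_k where
  (G_k)_{ij} = rho(|i - j|), (r_k)_i = rho(i), i,j = 1..k.
Equivalently, Durbin-Levinson gives phi_{kk} iteratively:
  phi_{11} = rho(1)
  phi_{kk} = [rho(k) - sum_{j=1..k-1} phi_{k-1,j} rho(k-j)]
            / [1 - sum_{j=1..k-1} phi_{k-1,j} rho(j)],
  phi_{k,j} = phi_{k-1,j} - phi_{kk} phi_{k-1,k-j},  j = 1..k-1.
Step k = 1:
  phi_11 = rho(1) = 0.1831.
Step k = 2:
  phi_22 = [rho(2) - phi_11 rho(1)] / [1 - phi_11 rho(1)] = [-0.0766 - (0.1831)(0.1831)] / [1 - (0.1831)(0.1831)]
         = -0.11012561 / 0.96647439 = -0.1139.
Therefore phi_{22} = -0.1139.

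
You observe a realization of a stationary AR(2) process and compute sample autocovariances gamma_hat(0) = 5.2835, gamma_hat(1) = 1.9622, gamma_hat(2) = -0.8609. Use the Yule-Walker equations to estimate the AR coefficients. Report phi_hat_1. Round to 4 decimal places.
\hat\phi_{1} = 0.5010

The Yule-Walker equations for an AR(p) process read, in matrix form,
  Gamma_p phi = r_p,   with   (Gamma_p)_{ij} = gamma(|i - j|),
                       (r_p)_i = gamma(i),   i,j = 1..p.
Substitute the sample gammas (Toeplitz matrix and right-hand side of size 2):
  Gamma_p = [[5.2835, 1.9622], [1.9622, 5.2835]]
  r_p     = [1.9622, -0.8609]
Written out:
  5.2835 phi_1 + 1.9622 phi_2 = 1.9622
  1.9622 phi_1 + 5.2835 phi_2 = -0.8609
Solve by Cramer's rule:
  det = gamma(0)^2 - gamma(1)^2 = (5.2835)^2 - (1.9622)^2 = 27.91537225 - 3.85022884 = 24.06514341
  phi_hat_1 = [gamma(1) gamma(0) - gamma(1) gamma(2)] / det = [(1.9622)(5.2835) - (1.9622)(-0.8609)] / 24.06514341 = 12.05654168 / 24.06514341 = 0.501
  phi_hat_2 = [gamma(0) gamma(2) - gamma(1)^2] / det = [(5.2835)(-0.8609) - (1.9622)^2] / 24.06514341 = -8.39879399 / 24.06514341 = -0.349
So phi_hat = [0.5010, -0.3490].
Therefore phi_hat_1 = 0.5010.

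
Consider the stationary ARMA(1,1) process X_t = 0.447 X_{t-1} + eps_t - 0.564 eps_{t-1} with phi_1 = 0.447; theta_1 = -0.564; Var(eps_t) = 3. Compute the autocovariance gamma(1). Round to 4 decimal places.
\gamma(1) = -0.3281

Multiply the model equation by X_{t-k} and take expectations. With theta_0 = psi_0 = 1 and psi_j the MA(infinity) weights, this gives
  gamma(k) - sum_i phi_i gamma(k-i) = c_k,
  c_k = sigma^2 * sum_{j=k..q} theta_j psi_{j-k}   (c_k = 0 for k > q),
using gamma(-m) = gamma(m).
psi-weights needed (psi_j = theta_j + sum_i phi_i psi_{j-i}):
  psi_1 = theta_1 + phi_1 = -0.564 + (0.447) = -0.117
Right-hand sides:
  c_0 = sigma^2 (1 + theta_1 psi_1) = 3 * (1 + (-0.564)(-0.117)) = 3 * 1.065988 = 3.197964
  c_1 = sigma^2 theta_1 = 3 * (-0.564) = -1.692
  c_2 = 0
Equations for k = 0 and k = 1 (AR order 1):
  gamma(0) = phi_1 gamma(1) + c_0
  gamma(1) = phi_1 gamma(0) + c_1
Substituting the second into the first: gamma(0) (1 - phi_1^2) = c_0 + phi_1 c_1, so
  gamma(0) = (c_0 + phi_1 c_1) / (1 - phi_1^2) = (3.197964 + (0.447)(-1.692)) / (1 - (0.447)^2) = 2.44164 / 0.800191 = 3.051321.
  gamma(1) = phi_1 gamma(0) + c_1 = (0.447)(3.051321) + (-1.692) = -0.328059.
Therefore gamma(1) = -0.3281 (to 4 decimal places).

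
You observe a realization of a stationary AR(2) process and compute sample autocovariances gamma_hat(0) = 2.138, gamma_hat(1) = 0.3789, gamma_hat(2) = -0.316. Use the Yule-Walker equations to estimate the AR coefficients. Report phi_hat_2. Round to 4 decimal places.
\hat\phi_{2} = -0.1850

The Yule-Walker equations for an AR(p) process read, in matrix form,
  Gamma_p phi = r_p,   with   (Gamma_p)_{ij} = gamma(|i - j|),
                       (r_p)_i = gamma(i),   i,j = 1..p.
Substitute the sample gammas (Toeplitz matrix and right-hand side of size 2):
  Gamma_p = [[2.138, 0.3789], [0.3789, 2.138]]
  r_p     = [0.3789, -0.316]
Written out:
  2.138 phi_1 + 0.3789 phi_2 = 0.3789
  0.3789 phi_1 + 2.138 phi_2 = -0.316
Solve by Cramer's rule:
  det = gamma(0)^2 - gamma(1)^2 = (2.138)^2 - (0.3789)^2 = 4.571044 - 0.14356521 = 4.42747879
  phi_hat_1 = [gamma(1) gamma(0) - gamma(1) gamma(2)] / det = [(0.3789)(2.138) - (0.3789)(-0.316)] / 4.42747879 = 0.9298206 / 4.42747879 = 0.21
  phi_hat_2 = [gamma(0) gamma(2) - gamma(1)^2] / det = [(2.138)(-0.316) - (0.3789)^2] / 4.42747879 = -0.81917321 / 4.42747879 = -0.185
So phi_hat = [0.2100, -0.1850].
Therefore phi_hat_2 = -0.1850.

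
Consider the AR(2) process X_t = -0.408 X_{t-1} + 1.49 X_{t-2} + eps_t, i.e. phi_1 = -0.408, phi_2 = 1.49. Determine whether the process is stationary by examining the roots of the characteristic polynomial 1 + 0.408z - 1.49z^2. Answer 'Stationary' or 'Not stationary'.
\text{Not stationary}

The AR(p) characteristic polynomial is P(z) = 1 + 0.408z - 1.49z^2.
Stationarity requires all roots to lie outside the unit circle, i.e. |z| > 1 for every root.
Set 1 + (0.408) z + (-1.49) z^2 = 0, i.e. a z^2 + b z + c = 0 with a = -1.49, b = 0.408, c = 1.
Discriminant D = b^2 - 4ac = (0.408)^2 - 4*(-1.49)*1 = 0.166464 - (-5.96) = 6.126464.
D >= 0, so the roots are real: z = (-b +/- sqrt(D)) / (2a) = (-0.408 +/- 2.475169) / (-2.98).
  z_1 = (-0.408 + 2.475169) / (-2.98) = -0.6937,   |z_1| = 0.6937.
  z_2 = (-0.408 - 2.475169) / (-2.98) = 0.9675,   |z_2| = 0.9675.
Moduli of all roots: 0.6937, 0.9675.
All moduli strictly greater than 1? No.
Verdict: Not stationary.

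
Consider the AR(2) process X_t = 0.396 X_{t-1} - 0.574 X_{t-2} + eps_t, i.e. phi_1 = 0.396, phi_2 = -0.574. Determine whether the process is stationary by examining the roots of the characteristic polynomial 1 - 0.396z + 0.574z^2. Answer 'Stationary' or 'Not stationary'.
\text{Stationary}

The AR(p) characteristic polynomial is P(z) = 1 - 0.396z + 0.574z^2.
Stationarity requires all roots to lie outside the unit circle, i.e. |z| > 1 for every root.
Set 1 + (-0.396) z + (0.574) z^2 = 0, i.e. a z^2 + b z + c = 0 with a = 0.574, b = -0.396, c = 1.
Discriminant D = b^2 - 4ac = (-0.396)^2 - 4*(0.574)*1 = 0.156816 - (2.296) = -2.139184.
D < 0, so the roots are the complex-conjugate pair z = (-b +/- i sqrt(-D)) / (2a) = 0.3449 +/- 1.274i.
For a conjugate pair |z|^2 = z * conj(z) = (product of roots) = c/a = 1/(0.574) = 1.74216, so |z| = sqrt(1.74216) = 1.3199 for both roots.
Moduli of all roots: 1.3199, 1.3199.
All moduli strictly greater than 1? Yes.
Verdict: Stationary.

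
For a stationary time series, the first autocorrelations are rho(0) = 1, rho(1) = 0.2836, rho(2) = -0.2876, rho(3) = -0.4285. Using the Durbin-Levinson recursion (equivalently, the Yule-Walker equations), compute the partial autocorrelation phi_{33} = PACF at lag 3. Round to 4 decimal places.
\phi_{33} = -0.2600

The PACF at lag k is phi_{kk}, the last component of the solution
to the Yule-Walker system G_k phi = r_k where
  (G_k)_{ij} = rho(|i - j|), (r_k)_i = rho(i), i,j = 1..k.
Equivalently, Durbin-Levinson gives phi_{kk} iteratively:
  phi_{11} = rho(1)
  phi_{kk} = [rho(k) - sum_{j=1..k-1} phi_{k-1,j} rho(k-j)]
            / [1 - sum_{j=1..k-1} phi_{k-1,j} rho(j)],
  phi_{k,j} = phi_{k-1,j} - phi_{kk} phi_{k-1,k-j},  j = 1..k-1.
Step k = 1:
  phi_11 = rho(1) = 0.2836.
Step k = 2:
  phi_22 = [rho(2) - phi_11 rho(1)] / [1 - phi_11 rho(1)] = [-0.2876 - (0.2836)(0.2836)] / [1 - (0.2836)(0.2836)]
         = -0.36802896 / 0.91957104 = -0.400218.
  Update: phi_21 = phi_11 - phi_22 phi_11 = 0.2836 - (-0.400218)(0.2836) = 0.397102.
Step k = 3:
  phi_33 = [rho(3) - phi_21 rho(2) - phi_22 rho(1)] / [1 - phi_21 rho(1) - phi_22 rho(2)]
    numerator   = -0.4285 - (0.397102)(-0.2876) - (-0.400218)(0.2836) = -0.20079166
    denominator = 1 - (0.397102)(0.2836) - (-0.400218)(-0.2876) = 0.77227919
  phi_33 = -0.20079166 / 0.77227919 = -0.26.
Therefore phi_{33} = -0.2600.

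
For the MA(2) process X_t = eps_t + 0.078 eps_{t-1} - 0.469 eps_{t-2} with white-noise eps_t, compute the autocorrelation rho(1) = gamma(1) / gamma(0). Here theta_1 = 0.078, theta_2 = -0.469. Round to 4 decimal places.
\rho(1) = 0.0338

For an MA(q) process with theta_0 = 1, the autocovariance is
  gamma(k) = sigma^2 * sum_{i=0..q-k} theta_i * theta_{i+k},
and rho(k) = gamma(k) / gamma(0). Sigma^2 cancels.
  numerator   = (1)*(0.078) + (0.078)*(-0.469) = 0.041418.
  denominator = (1)^2 + (0.078)^2 + (-0.469)^2 = 1.226045.
  rho(1) = 0.041418 / 1.226045 = 0.0338.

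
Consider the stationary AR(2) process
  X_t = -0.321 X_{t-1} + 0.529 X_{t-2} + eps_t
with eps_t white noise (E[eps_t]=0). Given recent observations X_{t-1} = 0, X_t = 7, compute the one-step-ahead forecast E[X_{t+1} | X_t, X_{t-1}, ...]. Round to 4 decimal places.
E[X_{t+1} \mid \mathcal F_t] = -2.2470

For an AR(p) model X_t = c + sum_i phi_i X_{t-i} + eps_t, the
one-step-ahead conditional mean is
  E[X_{t+1} | X_t, ...] = c + sum_i phi_i X_{t+1-i}.
Substitute known values:
  E[X_{t+1} | ...] = (-0.321) * (7) + (0.529) * (0)
                   = -2.2470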